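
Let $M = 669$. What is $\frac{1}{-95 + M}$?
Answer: $\frac{1}{574} \approx 0.0017422$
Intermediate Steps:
$\frac{1}{-95 + M} = \frac{1}{-95 + 669} = \frac{1}{574}$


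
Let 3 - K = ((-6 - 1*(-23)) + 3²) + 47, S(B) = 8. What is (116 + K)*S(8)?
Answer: 368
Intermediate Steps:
K = -70 (K = 3 - (((-6 - 1*(-23)) + 3²) + 47) = 3 - (((-6 + 23) + 9) + 47) = 3 - ((17 + 9) + 47) = 3 - (26 + 47) = 3 - 1*73 = 3 - 73 = -70)
(116 + K)*S(8) = (116 - 70)*8 = 46*8 = 368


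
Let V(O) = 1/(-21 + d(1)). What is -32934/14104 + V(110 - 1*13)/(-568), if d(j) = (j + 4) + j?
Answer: -35072947/15020760 ≈ -2.3350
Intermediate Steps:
d(j) = 4 + 2*j (d(j) = (4 + j) + j = 4 + 2*j)
V(O) = -1/15 (V(O) = 1/(-21 + (4 + 2*1)) = 1/(-21 + (4 + 2)) = 1/(-21 + 6) = 1/(-15) = -1/15)
-32934/14104 + V(110 - 1*13)/(-568) = -32934/14104 - 1/15/(-568) = -32934*1/14104 - 1/15*(-1/568) = -16467/7052 + 1/8520 = -35072947/15020760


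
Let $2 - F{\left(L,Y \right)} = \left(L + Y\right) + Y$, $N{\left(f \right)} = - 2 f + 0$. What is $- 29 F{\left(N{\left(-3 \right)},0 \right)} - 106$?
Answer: $10$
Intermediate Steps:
$N{\left(f \right)} = - 2 f$
$F{\left(L,Y \right)} = 2 - L - 2 Y$ ($F{\left(L,Y \right)} = 2 - \left(\left(L + Y\right) + Y\right) = 2 - \left(L + 2 Y\right) = 2 - L - 2 Y$)
$- 29 F{\left(N{\left(-3 \right)},0 \right)} - 106 = - 29 \left(2 - \left(-2\right) \left(-3\right) - 0\right) - 106 = - 29 \left(2 - 6 + 0\right) - 106 = \left(-29\right) \left(-4\right) - 106 = 116 - 106 = 10$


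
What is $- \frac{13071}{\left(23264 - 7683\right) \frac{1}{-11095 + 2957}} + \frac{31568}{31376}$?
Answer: $\frac{208625837191}{30554341} \approx 6828.0$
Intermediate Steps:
$- \frac{13071}{\left(23264 - 7683\right) \frac{1}{-11095 + 2957}} + \frac{31568}{31376} = - \frac{13071}{15581 \frac{1}{-8138}} + 31568 \cdot \frac{1}{31376} = - \frac{13071}{15581 \left(- \frac{1}{8138}\right)} + \frac{1973}{1961} = - \frac{13071}{- \frac{15581}{8138}} + \frac{1973}{1961} = \left(-13071\right) \left(- \frac{8138}{15581}\right) + \frac{1973}{1961} = \frac{106371798}{15581} + \frac{1973}{1961} = \frac{208625837191}{30554341}$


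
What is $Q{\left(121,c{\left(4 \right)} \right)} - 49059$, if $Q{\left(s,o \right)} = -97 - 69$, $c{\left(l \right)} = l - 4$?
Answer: $-49225$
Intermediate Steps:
$c{\left(l \right)} = -4 + l$ ($c{\left(l \right)} = l - 4 = -4 + l$)
$Q{\left(s,o \right)} = -166$ ($Q{\left(s,o \right)} = -97 - 69 = -166$)
$Q{\left(121,c{\left(4 \right)} \right)} - 49059 = -166 - 49059 = -49225$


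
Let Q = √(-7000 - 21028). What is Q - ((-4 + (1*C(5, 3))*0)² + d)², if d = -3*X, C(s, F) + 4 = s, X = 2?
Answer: -100 + 14*I*√143 ≈ -100.0 + 167.42*I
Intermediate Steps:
C(s, F) = -4 + s
d = -6 (d = -3*2 = -6)
Q = 14*I*√143 (Q = √(-28028) = 14*I*√143 ≈ 167.42*I)
Q - ((-4 + (1*C(5, 3))*0)² + d)² = 14*I*√143 - ((-4 + (1*(-4 + 5))*0)² - 6)² = 14*I*√143 - ((-4 + (1*1)*0)² - 6)² = 14*I*√143 - ((-4 + 1*0)² - 6)² = 14*I*√143 - ((-4 + 0)² - 6)² = 14*I*√143 - ((-4)² - 6)² = 14*I*√143 - (16 - 6)² = 14*I*√143 - 1*10² = 14*I*√143 - 1*100 = 14*I*√143 - 100 = -100 + 14*I*√143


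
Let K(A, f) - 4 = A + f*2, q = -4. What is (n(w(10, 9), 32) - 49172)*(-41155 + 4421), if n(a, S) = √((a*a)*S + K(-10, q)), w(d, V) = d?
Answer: 1806284248 - 110202*√354 ≈ 1.8042e+9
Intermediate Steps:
K(A, f) = 4 + A + 2*f (K(A, f) = 4 + (A + f*2) = 4 + (A + 2*f) = 4 + A + 2*f)
n(a, S) = √(-14 + S*a²) (n(a, S) = √((a*a)*S + (4 - 10 + 2*(-4))) = √(a²*S + (4 - 10 - 8)) = √(S*a² - 14) = √(-14 + S*a²))
(n(w(10, 9), 32) - 49172)*(-41155 + 4421) = (√(-14 + 32*10²) - 49172)*(-41155 + 4421) = (√(-14 + 32*100) - 49172)*(-36734) = (√(-14 + 3200) - 49172)*(-36734) = (√3186 - 49172)*(-36734) = (3*√354 - 49172)*(-36734) = (-49172 + 3*√354)*(-36734) = 1806284248 - 110202*√354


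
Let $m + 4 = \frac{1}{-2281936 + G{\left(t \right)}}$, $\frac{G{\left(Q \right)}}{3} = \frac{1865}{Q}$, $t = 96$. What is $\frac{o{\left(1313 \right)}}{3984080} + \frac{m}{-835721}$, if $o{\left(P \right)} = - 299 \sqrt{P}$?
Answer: $\frac{292080380}{61024420127727} - \frac{299 \sqrt{1313}}{3984080} \approx -0.0027146$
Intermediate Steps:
$G{\left(Q \right)} = \frac{5595}{Q}$ ($G{\left(Q \right)} = 3 \frac{1865}{Q} = \frac{5595}{Q}$)
$m = - \frac{292080380}{73020087}$ ($m = -4 + \frac{1}{-2281936 + \frac{5595}{96}} = -4 + \frac{1}{-2281936 + 5595 \cdot \frac{1}{96}} = -4 + \frac{1}{-2281936 + \frac{1865}{32}} = -4 + \frac{1}{- \frac{73020087}{32}} = -4 - \frac{32}{73020087} = - \frac{292080380}{73020087} \approx -4.0$)
$\frac{o{\left(1313 \right)}}{3984080} + \frac{m}{-835721} = \frac{\left(-299\right) \sqrt{1313}}{3984080} - \frac{292080380}{73020087 \left(-835721\right)} = - 299 \sqrt{1313} \cdot \frac{1}{3984080} - - \frac{292080380}{61024420127727} = - \frac{299 \sqrt{1313}}{3984080} + \frac{292080380}{61024420127727} = \frac{292080380}{61024420127727} - \frac{299 \sqrt{1313}}{3984080}$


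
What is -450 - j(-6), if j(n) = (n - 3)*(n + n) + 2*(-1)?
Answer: -556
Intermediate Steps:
j(n) = -2 + 2*n*(-3 + n) (j(n) = (-3 + n)*(2*n) - 2 = 2*n*(-3 + n) - 2 = -2 + 2*n*(-3 + n))
-450 - j(-6) = -450 - (-2 - 6*(-6) + 2*(-6)²) = -450 - (-2 + 36 + 2*36) = -450 - (-2 + 36 + 72) = -450 - 1*106 = -450 - 106 = -556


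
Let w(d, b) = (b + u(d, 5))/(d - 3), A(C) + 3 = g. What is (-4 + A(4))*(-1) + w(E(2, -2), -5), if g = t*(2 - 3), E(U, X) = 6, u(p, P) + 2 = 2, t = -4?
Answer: 4/3 ≈ 1.3333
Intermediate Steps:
u(p, P) = 0 (u(p, P) = -2 + 2 = 0)
g = 4 (g = -4*(2 - 3) = -4*(-1) = 4)
A(C) = 1 (A(C) = -3 + 4 = 1)
w(d, b) = b/(-3 + d) (w(d, b) = (b + 0)/(d - 3) = b/(-3 + d))
(-4 + A(4))*(-1) + w(E(2, -2), -5) = (-4 + 1)*(-1) - 5/(-3 + 6) = -3*(-1) - 5/3 = 3 - 5*⅓ = 3 - 5/3 = 4/3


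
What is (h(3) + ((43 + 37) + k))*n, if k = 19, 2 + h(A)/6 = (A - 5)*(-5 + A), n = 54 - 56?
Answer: -222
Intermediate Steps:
n = -2
h(A) = -12 + 6*(-5 + A)² (h(A) = -12 + 6*((A - 5)*(-5 + A)) = -12 + 6*((-5 + A)*(-5 + A)) = -12 + 6*(-5 + A)²)
(h(3) + ((43 + 37) + k))*n = ((-12 + 6*(-5 + 3)²) + ((43 + 37) + 19))*(-2) = ((-12 + 6*(-2)²) + (80 + 19))*(-2) = ((-12 + 6*4) + 99)*(-2) = ((-12 + 24) + 99)*(-2) = (12 + 99)*(-2) = 111*(-2) = -222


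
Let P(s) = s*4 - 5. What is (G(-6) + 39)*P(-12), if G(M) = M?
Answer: -1749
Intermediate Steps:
P(s) = -5 + 4*s (P(s) = 4*s - 5 = -5 + 4*s)
(G(-6) + 39)*P(-12) = (-6 + 39)*(-5 + 4*(-12)) = 33*(-5 - 48) = 33*(-53) = -1749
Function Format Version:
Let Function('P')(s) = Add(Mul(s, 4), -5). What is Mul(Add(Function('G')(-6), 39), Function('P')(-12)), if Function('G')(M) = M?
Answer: -1749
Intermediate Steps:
Function('P')(s) = Add(-5, Mul(4, s)) (Function('P')(s) = Add(Mul(4, s), -5) = Add(-5, Mul(4, s)))
Mul(Add(Function('G')(-6), 39), Function('P')(-12)) = Mul(Add(-6, 39), Add(-5, Mul(4, -12))) = Mul(33, Add(-5, -48)) = Mul(33, -53) = -1749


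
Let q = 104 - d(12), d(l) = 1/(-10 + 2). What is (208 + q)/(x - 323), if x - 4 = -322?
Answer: -2497/5128 ≈ -0.48693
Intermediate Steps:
x = -318 (x = 4 - 322 = -318)
d(l) = -⅛ (d(l) = 1/(-8) = -⅛)
q = 833/8 (q = 104 - 1*(-⅛) = 104 + ⅛ = 833/8 ≈ 104.13)
(208 + q)/(x - 323) = (208 + 833/8)/(-318 - 323) = (2497/8)/(-641) = (2497/8)*(-1/641) = -2497/5128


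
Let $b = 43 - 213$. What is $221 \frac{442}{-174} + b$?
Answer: $- \frac{63631}{87} \approx -731.39$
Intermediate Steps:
$b = -170$ ($b = 43 - 213 = -170$)
$221 \frac{442}{-174} + b = 221 \frac{442}{-174} - 170 = 221 \cdot 442 \left(- \frac{1}{174}\right) - 170 = 221 \left(- \frac{221}{87}\right) - 170 = - \frac{48841}{87} - 170 = - \frac{63631}{87}$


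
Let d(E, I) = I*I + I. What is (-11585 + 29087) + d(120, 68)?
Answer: 22194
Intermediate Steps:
d(E, I) = I + I**2 (d(E, I) = I**2 + I = I + I**2)
(-11585 + 29087) + d(120, 68) = (-11585 + 29087) + 68*(1 + 68) = 17502 + 68*69 = 17502 + 4692 = 22194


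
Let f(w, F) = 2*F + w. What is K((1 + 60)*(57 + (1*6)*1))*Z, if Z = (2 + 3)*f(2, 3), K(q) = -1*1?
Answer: -40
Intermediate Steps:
f(w, F) = w + 2*F
K(q) = -1
Z = 40 (Z = (2 + 3)*(2 + 2*3) = 5*(2 + 6) = 5*8 = 40)
K((1 + 60)*(57 + (1*6)*1))*Z = -1*40 = -40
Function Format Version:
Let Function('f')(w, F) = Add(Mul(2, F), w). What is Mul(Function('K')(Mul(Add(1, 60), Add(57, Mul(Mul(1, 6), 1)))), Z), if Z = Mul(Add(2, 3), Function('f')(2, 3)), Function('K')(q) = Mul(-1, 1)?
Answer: -40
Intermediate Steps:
Function('f')(w, F) = Add(w, Mul(2, F))
Function('K')(q) = -1
Z = 40 (Z = Mul(Add(2, 3), Add(2, Mul(2, 3))) = Mul(5, Add(2, 6)) = Mul(5, 8) = 40)
Mul(Function('K')(Mul(Add(1, 60), Add(57, Mul(Mul(1, 6), 1)))), Z) = Mul(-1, 40) = -40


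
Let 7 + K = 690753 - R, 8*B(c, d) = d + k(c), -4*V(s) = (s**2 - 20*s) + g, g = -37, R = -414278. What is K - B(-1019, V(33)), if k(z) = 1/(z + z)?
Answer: 18016511021/16304 ≈ 1.1050e+6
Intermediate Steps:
k(z) = 1/(2*z)
V(s) = 37/4 + 5*s - s**2/4 (V(s) = -((s**2 - 20*s) - 37)/4 = -(-37 + s**2 - 20*s)/4 = 37/4 + 5*s - s**2/4)
B(c, d) = d/8 + 1/(16*c) (B(c, d) = (d + 1/(2*c))/8 = d/8 + 1/(16*c))
K = 1105024 (K = -7 + (690753 - 1*(-414278)) = -7 + (690753 + 414278) = -7 + 1105031 = 1105024)
K - B(-1019, V(33)) = 1105024 - ((37/4 + 5*33 - 1/4*33**2)/8 + (1/16)/(-1019)) = 1105024 - ((37/4 + 165 - 1/4*1089)/8 + (1/16)*(-1/1019)) = 1105024 - ((37/4 + 165 - 1089/4)/8 - 1/16304) = 1105024 - ((1/8)*(-98) - 1/16304) = 1105024 - (-49/4 - 1/16304) = 1105024 - 1*(-199725/16304) = 1105024 + 199725/16304 = 18016511021/16304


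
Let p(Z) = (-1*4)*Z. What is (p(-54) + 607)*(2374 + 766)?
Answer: 2584220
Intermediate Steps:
p(Z) = -4*Z
(p(-54) + 607)*(2374 + 766) = (-4*(-54) + 607)*(2374 + 766) = (216 + 607)*3140 = 823*3140 = 2584220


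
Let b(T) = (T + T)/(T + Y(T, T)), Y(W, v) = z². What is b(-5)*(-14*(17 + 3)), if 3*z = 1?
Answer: -6300/11 ≈ -572.73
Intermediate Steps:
z = ⅓ (z = (⅓)*1 = ⅓ ≈ 0.33333)
Y(W, v) = ⅑ (Y(W, v) = (⅓)² = ⅑)
b(T) = 2*T/(⅑ + T) (b(T) = (T + T)/(T + ⅑) = (2*T)/(⅑ + T) = 2*T/(⅑ + T))
b(-5)*(-14*(17 + 3)) = (18*(-5)/(1 + 9*(-5)))*(-14*(17 + 3)) = (18*(-5)/(1 - 45))*(-14*20) = (18*(-5)/(-44))*(-280) = (18*(-5)*(-1/44))*(-280) = (45/22)*(-280) = -6300/11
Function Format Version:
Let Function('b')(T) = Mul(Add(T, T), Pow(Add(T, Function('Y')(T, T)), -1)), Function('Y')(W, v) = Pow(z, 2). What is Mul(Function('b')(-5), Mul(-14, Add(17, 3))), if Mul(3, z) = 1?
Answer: Rational(-6300, 11) ≈ -572.73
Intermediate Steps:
z = Rational(1, 3) (z = Mul(Rational(1, 3), 1) = Rational(1, 3) ≈ 0.33333)
Function('Y')(W, v) = Rational(1, 9) (Function('Y')(W, v) = Pow(Rational(1, 3), 2) = Rational(1, 9))
Function('b')(T) = Mul(2, T, Pow(Add(Rational(1, 9), T), -1)) (Function('b')(T) = Mul(Add(T, T), Pow(Add(T, Rational(1, 9)), -1)) = Mul(Mul(2, T), Pow(Add(Rational(1, 9), T), -1)) = Mul(2, T, Pow(Add(Rational(1, 9), T), -1)))
Mul(Function('b')(-5), Mul(-14, Add(17, 3))) = Mul(Mul(18, -5, Pow(Add(1, Mul(9, -5)), -1)), Mul(-14, Add(17, 3))) = Mul(Mul(18, -5, Pow(Add(1, -45), -1)), Mul(-14, 20)) = Mul(Mul(18, -5, Pow(-44, -1)), -280) = Mul(Mul(18, -5, Rational(-1, 44)), -280) = Mul(Rational(45, 22), -280) = Rational(-6300, 11)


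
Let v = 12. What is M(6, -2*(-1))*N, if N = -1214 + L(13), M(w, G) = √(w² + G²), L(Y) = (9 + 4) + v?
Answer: -2378*√10 ≈ -7519.9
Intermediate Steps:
L(Y) = 25 (L(Y) = (9 + 4) + 12 = 13 + 12 = 25)
M(w, G) = √(G² + w²)
N = -1189 (N = -1214 + 25 = -1189)
M(6, -2*(-1))*N = √((-2*(-1))² + 6²)*(-1189) = √(2² + 36)*(-1189) = √(4 + 36)*(-1189) = √40*(-1189) = (2*√10)*(-1189) = -2378*√10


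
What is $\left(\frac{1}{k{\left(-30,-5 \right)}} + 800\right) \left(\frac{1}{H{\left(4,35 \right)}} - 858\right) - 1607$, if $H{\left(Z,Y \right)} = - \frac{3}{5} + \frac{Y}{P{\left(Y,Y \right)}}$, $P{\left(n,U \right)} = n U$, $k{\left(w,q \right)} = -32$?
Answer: $- \frac{88240657}{128} \approx -6.8938 \cdot 10^{5}$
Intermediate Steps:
$P{\left(n,U \right)} = U n$
$H{\left(Z,Y \right)} = - \frac{3}{5} + \frac{1}{Y}$ ($H{\left(Z,Y \right)} = - \frac{3}{5} + \frac{Y}{Y Y} = \left(-3\right) \frac{1}{5} + \frac{Y}{Y^{2}} = - \frac{3}{5} + \frac{Y}{Y^{2}} = - \frac{3}{5} + \frac{1}{Y}$)
$\left(\frac{1}{k{\left(-30,-5 \right)}} + 800\right) \left(\frac{1}{H{\left(4,35 \right)}} - 858\right) - 1607 = \left(\frac{1}{-32} + 800\right) \left(\frac{1}{- \frac{3}{5} + \frac{1}{35}} - 858\right) - 1607 = \left(- \frac{1}{32} + 800\right) \left(\frac{1}{- \frac{3}{5} + \frac{1}{35}} - 858\right) - 1607 = \frac{25599 \left(\frac{1}{- \frac{4}{7}} - 858\right)}{32} - 1607 = \frac{25599 \left(- \frac{7}{4} - 858\right)}{32} - 1607 = \frac{25599}{32} \left(- \frac{3439}{4}\right) - 1607 = - \frac{88034961}{128} - 1607 = - \frac{88240657}{128}$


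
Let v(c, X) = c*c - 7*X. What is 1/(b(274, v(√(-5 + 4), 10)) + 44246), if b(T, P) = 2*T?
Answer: 1/44794 ≈ 2.2324e-5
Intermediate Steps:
v(c, X) = c² - 7*X
1/(b(274, v(√(-5 + 4), 10)) + 44246) = 1/(2*274 + 44246) = 1/(548 + 44246) = 1/44794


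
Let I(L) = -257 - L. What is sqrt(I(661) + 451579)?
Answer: sqrt(450661) ≈ 671.31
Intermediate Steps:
sqrt(I(661) + 451579) = sqrt((-257 - 1*661) + 451579) = sqrt((-257 - 661) + 451579) = sqrt(-918 + 451579) = sqrt(450661)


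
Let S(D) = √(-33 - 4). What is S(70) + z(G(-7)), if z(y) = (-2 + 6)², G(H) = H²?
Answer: 16 + I*√37 ≈ 16.0 + 6.0828*I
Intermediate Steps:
z(y) = 16 (z(y) = 4² = 16)
S(D) = I*√37 (S(D) = √(-37) = I*√37)
S(70) + z(G(-7)) = I*√37 + 16 = 16 + I*√37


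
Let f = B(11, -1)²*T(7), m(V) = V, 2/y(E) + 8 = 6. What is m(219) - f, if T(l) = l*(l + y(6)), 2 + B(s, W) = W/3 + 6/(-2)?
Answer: -2927/3 ≈ -975.67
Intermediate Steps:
y(E) = -1 (y(E) = 2/(-8 + 6) = 2/(-2) = 2*(-½) = -1)
B(s, W) = -5 + W/3 (B(s, W) = -2 + (W/3 + 6/(-2)) = -2 + (W*(⅓) + 6*(-½)) = -2 + (W/3 - 3) = -2 + (-3 + W/3) = -5 + W/3)
T(l) = l*(-1 + l) (T(l) = l*(l - 1) = l*(-1 + l))
f = 3584/3 (f = (-5 + (⅓)*(-1))²*(7*(-1 + 7)) = (-5 - ⅓)²*(7*6) = (-16/3)²*42 = (256/9)*42 = 3584/3 ≈ 1194.7)
m(219) - f = 219 - 1*3584/3 = 219 - 3584/3 = -2927/3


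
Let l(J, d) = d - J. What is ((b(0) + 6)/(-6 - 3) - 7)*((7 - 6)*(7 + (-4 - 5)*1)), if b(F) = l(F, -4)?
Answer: 130/9 ≈ 14.444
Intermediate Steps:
b(F) = -4 - F
((b(0) + 6)/(-6 - 3) - 7)*((7 - 6)*(7 + (-4 - 5)*1)) = (((-4 - 1*0) + 6)/(-6 - 3) - 7)*((7 - 6)*(7 + (-4 - 5)*1)) = (((-4 + 0) + 6)/(-9) - 7)*(1*(7 - 9*1)) = ((-4 + 6)*(-⅑) - 7)*(1*(7 - 9)) = (2*(-⅑) - 7)*(1*(-2)) = (-2/9 - 7)*(-2) = -65/9*(-2) = 130/9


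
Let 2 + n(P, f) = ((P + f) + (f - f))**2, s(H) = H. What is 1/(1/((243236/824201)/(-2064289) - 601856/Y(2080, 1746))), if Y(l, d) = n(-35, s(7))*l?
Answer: -2285695554873128/6177257558761705 ≈ -0.37002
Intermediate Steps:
n(P, f) = -2 + (P + f)**2 (n(P, f) = -2 + ((P + f) + (f - f))**2 = -2 + ((P + f) + 0)**2 = -2 + (P + f)**2)
Y(l, d) = 782*l (Y(l, d) = (-2 + (-35 + 7)**2)*l = (-2 + (-28)**2)*l = (-2 + 784)*l = 782*l)
1/(1/((243236/824201)/(-2064289) - 601856/Y(2080, 1746))) = 1/(1/((243236/824201)/(-2064289) - 601856/(782*2080))) = 1/(1/((243236*(1/824201))*(-1/2064289) - 601856/1626560)) = 1/(1/((34748/117743)*(-1/2064289) - 601856*1/1626560)) = 1/(1/(-34748/243055579727 - 9404/25415)) = 1/(1/(-2285695554873128/6177257558761705)) = 1/(-6177257558761705/2285695554873128) = -2285695554873128/6177257558761705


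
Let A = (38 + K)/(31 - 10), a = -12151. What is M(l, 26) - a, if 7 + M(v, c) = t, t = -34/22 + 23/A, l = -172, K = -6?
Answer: 4279457/352 ≈ 12158.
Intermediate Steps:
A = 32/21 (A = (38 - 6)/(31 - 10) = 32/21 ≈ 1.5238)
t = 4769/352 (t = -34/22 + 23/(32/21) = -34*1/22 + 23*(21/32) = -17/11 + 483/32 = 4769/352 ≈ 13.548)
M(v, c) = 2305/352 (M(v, c) = -7 + 4769/352 = 2305/352)
M(l, 26) - a = 2305/352 - 1*(-12151) = 2305/352 + 12151 = 4279457/352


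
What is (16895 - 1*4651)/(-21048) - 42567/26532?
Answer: -5651889/2585396 ≈ -2.1861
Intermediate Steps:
(16895 - 1*4651)/(-21048) - 42567/26532 = (16895 - 4651)*(-1/21048) - 42567*1/26532 = 12244*(-1/21048) - 14189/8844 = -3061/5262 - 14189/8844 = -5651889/2585396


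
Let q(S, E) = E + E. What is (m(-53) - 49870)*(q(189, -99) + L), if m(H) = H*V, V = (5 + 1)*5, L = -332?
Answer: 27273800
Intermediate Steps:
q(S, E) = 2*E
V = 30 (V = 6*5 = 30)
m(H) = 30*H (m(H) = H*30 = 30*H)
(m(-53) - 49870)*(q(189, -99) + L) = (30*(-53) - 49870)*(2*(-99) - 332) = (-1590 - 49870)*(-198 - 332) = -51460*(-530) = 27273800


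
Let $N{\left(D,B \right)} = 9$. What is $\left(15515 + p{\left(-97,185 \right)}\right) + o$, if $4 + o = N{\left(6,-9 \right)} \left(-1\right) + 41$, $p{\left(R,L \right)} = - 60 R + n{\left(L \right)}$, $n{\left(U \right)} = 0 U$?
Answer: $21363$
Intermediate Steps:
$n{\left(U \right)} = 0$
$p{\left(R,L \right)} = - 60 R$ ($p{\left(R,L \right)} = - 60 R + 0 = - 60 R$)
$o = 28$ ($o = -4 + \left(9 \left(-1\right) + 41\right) = -4 + \left(-9 + 41\right) = -4 + 32 = 28$)
$\left(15515 + p{\left(-97,185 \right)}\right) + o = \left(15515 - -5820\right) + 28 = \left(15515 + 5820\right) + 28 = 21335 + 28 = 21363$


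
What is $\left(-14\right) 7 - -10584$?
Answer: $10486$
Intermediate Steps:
$\left(-14\right) 7 - -10584 = -98 + 10584 = 10486$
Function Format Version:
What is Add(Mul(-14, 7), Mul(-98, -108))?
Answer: 10486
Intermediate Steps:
Add(Mul(-14, 7), Mul(-98, -108)) = Add(-98, 10584) = 10486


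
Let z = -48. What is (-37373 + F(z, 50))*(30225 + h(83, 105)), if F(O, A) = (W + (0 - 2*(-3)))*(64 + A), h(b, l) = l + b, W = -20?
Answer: -1185164197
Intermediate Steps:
h(b, l) = b + l
F(O, A) = -896 - 14*A (F(O, A) = (-20 + (0 - 2*(-3)))*(64 + A) = (-20 + (0 + 6))*(64 + A) = (-20 + 6)*(64 + A) = -14*(64 + A) = -896 - 14*A)
(-37373 + F(z, 50))*(30225 + h(83, 105)) = (-37373 + (-896 - 14*50))*(30225 + (83 + 105)) = (-37373 + (-896 - 700))*(30225 + 188) = (-37373 - 1596)*30413 = -38969*30413 = -1185164197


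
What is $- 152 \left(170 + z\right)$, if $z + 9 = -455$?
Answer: $44688$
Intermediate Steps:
$z = -464$ ($z = -9 - 455 = -464$)
$- 152 \left(170 + z\right) = - 152 \left(170 - 464\right) = \left(-152\right) \left(-294\right) = 44688$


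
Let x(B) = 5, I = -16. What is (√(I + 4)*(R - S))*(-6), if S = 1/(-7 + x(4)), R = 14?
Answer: -174*I*√3 ≈ -301.38*I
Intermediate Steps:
S = -½ (S = 1/(-7 + 5) = 1/(-2) = -½ ≈ -0.50000)
(√(I + 4)*(R - S))*(-6) = (√(-16 + 4)*(14 - 1*(-½)))*(-6) = (√(-12)*(14 + ½))*(-6) = ((2*I*√3)*(29/2))*(-6) = (29*I*√3)*(-6) = -174*I*√3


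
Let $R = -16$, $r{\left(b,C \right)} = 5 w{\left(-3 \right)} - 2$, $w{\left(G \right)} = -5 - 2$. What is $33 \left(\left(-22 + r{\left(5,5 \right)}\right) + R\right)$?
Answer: $-2475$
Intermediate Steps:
$w{\left(G \right)} = -7$ ($w{\left(G \right)} = -5 - 2 = -7$)
$r{\left(b,C \right)} = -37$ ($r{\left(b,C \right)} = 5 \left(-7\right) - 2 = -35 - 2 = -37$)
$33 \left(\left(-22 + r{\left(5,5 \right)}\right) + R\right) = 33 \left(\left(-22 - 37\right) - 16\right) = 33 \left(-59 - 16\right) = 33 \left(-75\right) = -2475$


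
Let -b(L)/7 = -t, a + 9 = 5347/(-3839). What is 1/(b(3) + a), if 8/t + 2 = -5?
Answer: -3839/70610 ≈ -0.054369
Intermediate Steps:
t = -8/7 (t = 8/(-2 - 5) = 8/(-7) = 8*(-⅐) = -8/7 ≈ -1.1429)
a = -39898/3839 (a = -9 + 5347/(-3839) = -9 + 5347*(-1/3839) = -9 - 5347/3839 = -39898/3839 ≈ -10.393)
b(L) = -8 (b(L) = -(-7)*(-8)/7 = -7*8/7 = -8)
1/(b(3) + a) = 1/(-8 - 39898/3839) = 1/(-70610/3839) = -3839/70610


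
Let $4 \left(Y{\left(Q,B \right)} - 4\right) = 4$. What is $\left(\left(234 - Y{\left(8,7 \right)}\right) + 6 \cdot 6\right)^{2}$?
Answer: $70225$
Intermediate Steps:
$Y{\left(Q,B \right)} = 5$ ($Y{\left(Q,B \right)} = 4 + \frac{1}{4} \cdot 4 = 4 + 1 = 5$)
$\left(\left(234 - Y{\left(8,7 \right)}\right) + 6 \cdot 6\right)^{2} = \left(\left(234 - 5\right) + 6 \cdot 6\right)^{2} = \left(\left(234 - 5\right) + 36\right)^{2} = \left(229 + 36\right)^{2} = 265^{2} = 70225$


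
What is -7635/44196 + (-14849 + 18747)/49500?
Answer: -17138041/182308500 ≈ -0.094006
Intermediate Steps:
-7635/44196 + (-14849 + 18747)/49500 = -7635*1/44196 + 3898*(1/49500) = -2545/14732 + 1949/24750 = -17138041/182308500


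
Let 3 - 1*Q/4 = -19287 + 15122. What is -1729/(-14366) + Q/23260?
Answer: 69931623/83538290 ≈ 0.83712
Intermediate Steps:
Q = 16672 (Q = 12 - 4*(-19287 + 15122) = 12 - 4*(-4165) = 12 + 16660 = 16672)
-1729/(-14366) + Q/23260 = -1729/(-14366) + 16672/23260 = -1729*(-1/14366) + 16672*(1/23260) = 1729/14366 + 4168/5815 = 69931623/83538290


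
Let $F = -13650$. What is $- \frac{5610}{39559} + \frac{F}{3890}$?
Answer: $- \frac{3304725}{905203} \approx -3.6508$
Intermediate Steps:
$- \frac{5610}{39559} + \frac{F}{3890} = - \frac{5610}{39559} - \frac{13650}{3890} = \left(-5610\right) \frac{1}{39559} - \frac{1365}{389} = - \frac{330}{2327} - \frac{1365}{389} = - \frac{3304725}{905203}$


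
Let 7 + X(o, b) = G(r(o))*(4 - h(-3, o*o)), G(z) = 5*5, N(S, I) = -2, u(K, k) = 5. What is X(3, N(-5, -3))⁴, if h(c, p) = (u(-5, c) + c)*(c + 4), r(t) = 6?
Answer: 3418801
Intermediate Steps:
G(z) = 25
h(c, p) = (4 + c)*(5 + c) (h(c, p) = (5 + c)*(c + 4) = (5 + c)*(4 + c) = (4 + c)*(5 + c))
X(o, b) = 43 (X(o, b) = -7 + 25*(4 - (20 + (-3)² + 9*(-3))) = -7 + 25*(4 - (20 + 9 - 27)) = -7 + 25*(4 - 1*2) = -7 + 25*(4 - 2) = -7 + 25*2 = -7 + 50 = 43)
X(3, N(-5, -3))⁴ = 43⁴ = 3418801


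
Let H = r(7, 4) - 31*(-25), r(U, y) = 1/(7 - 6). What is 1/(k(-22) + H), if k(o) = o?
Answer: 1/754 ≈ 0.0013263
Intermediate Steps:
r(U, y) = 1 (r(U, y) = 1/1 = 1)
H = 776 (H = 1 - 31*(-25) = 1 + 775 = 776)
1/(k(-22) + H) = 1/(-22 + 776) = 1/754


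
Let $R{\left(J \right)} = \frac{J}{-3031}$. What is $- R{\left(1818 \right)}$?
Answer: $\frac{1818}{3031} \approx 0.5998$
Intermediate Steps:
$R{\left(J \right)} = - \frac{J}{3031}$ ($R{\left(J \right)} = J \left(- \frac{1}{3031}\right) = - \frac{J}{3031}$)
$- R{\left(1818 \right)} = - \frac{\left(-1\right) 1818}{3031} = \left(-1\right) \left(- \frac{1818}{3031}\right) = \frac{1818}{3031}$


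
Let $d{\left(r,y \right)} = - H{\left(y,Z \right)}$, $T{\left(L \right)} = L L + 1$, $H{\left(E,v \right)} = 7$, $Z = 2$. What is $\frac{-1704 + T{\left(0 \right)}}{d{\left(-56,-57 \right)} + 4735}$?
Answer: $- \frac{1703}{4728} \approx -0.36019$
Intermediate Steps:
$T{\left(L \right)} = 1 + L^{2}$ ($T{\left(L \right)} = L^{2} + 1 = 1 + L^{2}$)
$d{\left(r,y \right)} = -7$ ($d{\left(r,y \right)} = \left(-1\right) 7 = -7$)
$\frac{-1704 + T{\left(0 \right)}}{d{\left(-56,-57 \right)} + 4735} = \frac{-1704 + \left(1 + 0^{2}\right)}{-7 + 4735} = \frac{-1704 + \left(1 + 0\right)}{4728} = \left(-1704 + 1\right) \frac{1}{4728} = \left(-1703\right) \frac{1}{4728} = - \frac{1703}{4728}$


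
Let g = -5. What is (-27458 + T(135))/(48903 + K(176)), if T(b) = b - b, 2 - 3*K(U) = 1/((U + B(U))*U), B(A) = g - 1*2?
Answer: -816710752/1454590661 ≈ -0.56147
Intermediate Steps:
B(A) = -7 (B(A) = -5 - 1*2 = -5 - 2 = -7)
K(U) = ⅔ - 1/(3*U*(-7 + U)) (K(U) = ⅔ - 1/(3*(U - 7)*U) = ⅔ - 1/(3*(-7 + U)*U) = ⅔ - 1/(3*U*(-7 + U)))
T(b) = 0
(-27458 + T(135))/(48903 + K(176)) = (-27458 + 0)/(48903 + (⅓)*(-1 - 14*176 + 2*176²)/(176*(-7 + 176))) = -27458/(48903 + (⅓)*(1/176)*(-1 - 2464 + 2*30976)/169) = -27458/(48903 + (⅓)*(1/176)*(1/169)*(-1 - 2464 + 61952)) = -27458/(48903 + (⅓)*(1/176)*(1/169)*59487) = -27458/(48903 + 19829/29744) = -27458/1454590661/29744 = -27458*29744/1454590661 = -816710752/1454590661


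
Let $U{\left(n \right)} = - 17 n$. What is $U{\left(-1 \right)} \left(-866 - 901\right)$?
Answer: $-30039$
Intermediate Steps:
$U{\left(-1 \right)} \left(-866 - 901\right) = \left(-17\right) \left(-1\right) \left(-866 - 901\right) = 17 \left(-866 - 901\right) = 17 \left(-1767\right) = -30039$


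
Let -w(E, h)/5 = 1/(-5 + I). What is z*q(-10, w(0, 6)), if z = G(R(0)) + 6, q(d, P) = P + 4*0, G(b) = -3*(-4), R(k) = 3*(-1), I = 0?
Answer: 18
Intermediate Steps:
w(E, h) = 1 (w(E, h) = -5/(-5 + 0) = -5/(-5) = -5*(-⅕) = 1)
R(k) = -3
G(b) = 12
q(d, P) = P (q(d, P) = P + 0 = P)
z = 18 (z = 12 + 6 = 18)
z*q(-10, w(0, 6)) = 18*1 = 18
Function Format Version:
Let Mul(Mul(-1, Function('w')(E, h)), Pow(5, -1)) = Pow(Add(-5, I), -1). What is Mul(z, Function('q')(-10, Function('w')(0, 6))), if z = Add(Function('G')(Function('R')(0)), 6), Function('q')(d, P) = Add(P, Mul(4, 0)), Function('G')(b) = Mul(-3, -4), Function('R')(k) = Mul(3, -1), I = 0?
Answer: 18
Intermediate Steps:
Function('w')(E, h) = 1 (Function('w')(E, h) = Mul(-5, Pow(Add(-5, 0), -1)) = Mul(-5, Pow(-5, -1)) = Mul(-5, Rational(-1, 5)) = 1)
Function('R')(k) = -3
Function('G')(b) = 12
Function('q')(d, P) = P (Function('q')(d, P) = Add(P, 0) = P)
z = 18 (z = Add(12, 6) = 18)
Mul(z, Function('q')(-10, Function('w')(0, 6))) = Mul(18, 1) = 18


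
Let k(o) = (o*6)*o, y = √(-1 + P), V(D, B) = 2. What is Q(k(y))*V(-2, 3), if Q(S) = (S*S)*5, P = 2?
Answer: 360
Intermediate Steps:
y = 1 (y = √(-1 + 2) = √1 = 1)
k(o) = 6*o² (k(o) = (6*o)*o = 6*o²)
Q(S) = 5*S² (Q(S) = S²*5 = 5*S²)
Q(k(y))*V(-2, 3) = (5*(6*1²)²)*2 = (5*(6*1)²)*2 = (5*6²)*2 = (5*36)*2 = 180*2 = 360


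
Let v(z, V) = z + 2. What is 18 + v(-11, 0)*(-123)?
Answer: 1125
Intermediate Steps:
v(z, V) = 2 + z
18 + v(-11, 0)*(-123) = 18 + (2 - 11)*(-123) = 18 - 9*(-123) = 18 + 1107 = 1125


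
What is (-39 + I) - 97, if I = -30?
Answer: -166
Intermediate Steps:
(-39 + I) - 97 = (-39 - 30) - 97 = -69 - 97 = -166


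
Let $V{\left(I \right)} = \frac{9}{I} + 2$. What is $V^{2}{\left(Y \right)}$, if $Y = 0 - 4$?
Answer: $\frac{1}{16} \approx 0.0625$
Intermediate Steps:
$Y = -4$ ($Y = 0 - 4 = -4$)
$V{\left(I \right)} = 2 + \frac{9}{I}$
$V^{2}{\left(Y \right)} = \left(2 + \frac{9}{-4}\right)^{2} = \left(2 + 9 \left(- \frac{1}{4}\right)\right)^{2} = \left(2 - \frac{9}{4}\right)^{2} = \left(- \frac{1}{4}\right)^{2} = \frac{1}{16}$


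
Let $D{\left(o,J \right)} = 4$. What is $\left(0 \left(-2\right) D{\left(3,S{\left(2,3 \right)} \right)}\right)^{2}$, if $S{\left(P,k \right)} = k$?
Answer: $0$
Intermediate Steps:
$\left(0 \left(-2\right) D{\left(3,S{\left(2,3 \right)} \right)}\right)^{2} = \left(0 \left(-2\right) 4\right)^{2} = \left(0 \cdot 4\right)^{2} = 0^{2} = 0$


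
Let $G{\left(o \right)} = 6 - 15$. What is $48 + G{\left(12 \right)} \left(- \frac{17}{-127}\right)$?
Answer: $\frac{5943}{127} \approx 46.795$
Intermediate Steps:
$G{\left(o \right)} = -9$ ($G{\left(o \right)} = 6 - 15 = -9$)
$48 + G{\left(12 \right)} \left(- \frac{17}{-127}\right) = 48 - 9 \left(- \frac{17}{-127}\right) = 48 - 9 \left(\left(-17\right) \left(- \frac{1}{127}\right)\right) = 48 - \frac{153}{127} = \frac{5943}{127}$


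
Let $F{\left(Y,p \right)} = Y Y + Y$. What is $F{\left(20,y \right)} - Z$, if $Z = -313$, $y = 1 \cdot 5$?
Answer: $733$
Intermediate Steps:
$y = 5$
$F{\left(Y,p \right)} = Y + Y^{2}$ ($F{\left(Y,p \right)} = Y^{2} + Y = Y + Y^{2}$)
$F{\left(20,y \right)} - Z = 20 \left(1 + 20\right) - -313 = 20 \cdot 21 + 313 = 420 + 313 = 733$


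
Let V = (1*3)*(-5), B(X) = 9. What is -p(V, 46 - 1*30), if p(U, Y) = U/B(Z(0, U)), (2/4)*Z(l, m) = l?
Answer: 5/3 ≈ 1.6667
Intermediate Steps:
Z(l, m) = 2*l
V = -15 (V = 3*(-5) = -15)
p(U, Y) = U/9
-p(V, 46 - 1*30) = -(-15)/9 = -1*(-5/3) = 5/3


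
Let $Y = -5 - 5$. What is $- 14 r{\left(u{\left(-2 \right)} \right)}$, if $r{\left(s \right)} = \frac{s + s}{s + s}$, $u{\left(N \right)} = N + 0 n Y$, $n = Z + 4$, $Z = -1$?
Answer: $-14$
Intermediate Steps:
$n = 3$ ($n = -1 + 4 = 3$)
$Y = -10$ ($Y = -5 - 5 = -10$)
$u{\left(N \right)} = N$ ($u{\left(N \right)} = N + 0 \cdot 3 \left(-10\right) = N + 0 \left(-10\right) = N + 0 = N$)
$r{\left(s \right)} = 1$ ($r{\left(s \right)} = \frac{2 s}{2 s} = 2 s \frac{1}{2 s} = 1$)
$- 14 r{\left(u{\left(-2 \right)} \right)} = \left(-14\right) 1 = -14$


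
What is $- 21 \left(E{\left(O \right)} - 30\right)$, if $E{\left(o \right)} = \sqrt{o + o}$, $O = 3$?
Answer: $630 - 21 \sqrt{6} \approx 578.56$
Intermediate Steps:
$E{\left(o \right)} = \sqrt{2} \sqrt{o}$ ($E{\left(o \right)} = \sqrt{2 o} = \sqrt{2} \sqrt{o}$)
$- 21 \left(E{\left(O \right)} - 30\right) = - 21 \left(\sqrt{2} \sqrt{3} - 30\right) = - 21 \left(\sqrt{6} - 30\right) = - 21 \left(-30 + \sqrt{6}\right) = 630 - 21 \sqrt{6}$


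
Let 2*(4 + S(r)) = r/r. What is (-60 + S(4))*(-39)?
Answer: 4953/2 ≈ 2476.5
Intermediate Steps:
S(r) = -7/2 (S(r) = -4 + (r/r)/2 = -4 + (½)*1 = -4 + ½ = -7/2)
(-60 + S(4))*(-39) = (-60 - 7/2)*(-39) = -127/2*(-39) = 4953/2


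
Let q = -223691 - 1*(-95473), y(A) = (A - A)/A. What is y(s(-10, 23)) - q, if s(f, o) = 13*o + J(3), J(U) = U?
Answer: 128218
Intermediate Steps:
s(f, o) = 3 + 13*o (s(f, o) = 13*o + 3 = 3 + 13*o)
y(A) = 0 (y(A) = 0/A = 0)
q = -128218 (q = -223691 + 95473 = -128218)
y(s(-10, 23)) - q = 0 - 1*(-128218) = 0 + 128218 = 128218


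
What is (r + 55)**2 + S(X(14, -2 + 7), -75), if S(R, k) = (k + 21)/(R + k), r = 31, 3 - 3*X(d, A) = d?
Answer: 872809/118 ≈ 7396.7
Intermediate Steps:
X(d, A) = 1 - d/3
S(R, k) = (21 + k)/(R + k)
(r + 55)**2 + S(X(14, -2 + 7), -75) = (31 + 55)**2 + (21 - 75)/((1 - 1/3*14) - 75) = 86**2 - 54/((1 - 14/3) - 75) = 7396 - 54/(-11/3 - 75) = 7396 - 54/(-236/3) = 7396 - 3/236*(-54) = 7396 + 81/118 = 872809/118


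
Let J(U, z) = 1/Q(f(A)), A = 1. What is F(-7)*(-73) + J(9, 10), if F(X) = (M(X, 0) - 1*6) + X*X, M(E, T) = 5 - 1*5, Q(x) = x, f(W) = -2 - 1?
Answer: -9418/3 ≈ -3139.3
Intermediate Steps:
f(W) = -3
J(U, z) = -1/3 (J(U, z) = 1/(-3) = -1/3)
M(E, T) = 0 (M(E, T) = 5 - 5 = 0)
F(X) = -6 + X**2 (F(X) = (0 - 1*6) + X*X = (0 - 6) + X**2 = -6 + X**2)
F(-7)*(-73) + J(9, 10) = (-6 + (-7)**2)*(-73) - 1/3 = (-6 + 49)*(-73) - 1/3 = 43*(-73) - 1/3 = -3139 - 1/3 = -9418/3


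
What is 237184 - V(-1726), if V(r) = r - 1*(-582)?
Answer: 238328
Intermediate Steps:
V(r) = 582 + r (V(r) = r + 582 = 582 + r)
237184 - V(-1726) = 237184 - (582 - 1726) = 237184 - 1*(-1144) = 237184 + 1144 = 238328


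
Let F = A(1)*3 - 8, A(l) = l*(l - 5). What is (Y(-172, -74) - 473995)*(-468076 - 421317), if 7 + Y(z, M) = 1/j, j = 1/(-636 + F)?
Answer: 422157502594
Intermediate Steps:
A(l) = l*(-5 + l)
F = -20 (F = (1*(-5 + 1))*3 - 8 = (1*(-4))*3 - 8 = -4*3 - 8 = -12 - 8 = -20)
j = -1/656 (j = 1/(-636 - 20) = 1/(-656) = -1/656 ≈ -0.0015244)
Y(z, M) = -663 (Y(z, M) = -7 + 1/(-1/656) = -7 - 656 = -663)
(Y(-172, -74) - 473995)*(-468076 - 421317) = (-663 - 473995)*(-468076 - 421317) = -474658*(-889393) = 422157502594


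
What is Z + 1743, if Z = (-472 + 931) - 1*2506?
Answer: -304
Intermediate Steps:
Z = -2047 (Z = 459 - 2506 = -2047)
Z + 1743 = -2047 + 1743 = -304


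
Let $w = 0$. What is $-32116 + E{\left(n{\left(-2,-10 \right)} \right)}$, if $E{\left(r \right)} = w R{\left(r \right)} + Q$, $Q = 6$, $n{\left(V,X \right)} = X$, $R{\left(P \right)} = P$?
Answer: $-32110$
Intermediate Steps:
$E{\left(r \right)} = 6$ ($E{\left(r \right)} = 0 r + 6 = 0 + 6 = 6$)
$-32116 + E{\left(n{\left(-2,-10 \right)} \right)} = -32116 + 6 = -32110$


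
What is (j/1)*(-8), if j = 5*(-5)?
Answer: 200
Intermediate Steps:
j = -25
(j/1)*(-8) = (-25/1)*(-8) = (1*(-25))*(-8) = -25*(-8) = 200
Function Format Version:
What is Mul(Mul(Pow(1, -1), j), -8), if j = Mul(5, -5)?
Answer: 200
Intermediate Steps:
j = -25
Mul(Mul(Pow(1, -1), j), -8) = Mul(Mul(Pow(1, -1), -25), -8) = Mul(Mul(1, -25), -8) = Mul(-25, -8) = 200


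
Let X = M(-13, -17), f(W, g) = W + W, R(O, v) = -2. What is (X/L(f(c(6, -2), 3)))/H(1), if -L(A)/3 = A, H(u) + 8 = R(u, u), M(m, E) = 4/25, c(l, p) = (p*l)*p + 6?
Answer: 1/11250 ≈ 8.8889e-5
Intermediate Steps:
c(l, p) = 6 + l*p**2 (c(l, p) = (l*p)*p + 6 = l*p**2 + 6 = 6 + l*p**2)
M(m, E) = 4/25 (M(m, E) = 4*(1/25) = 4/25)
H(u) = -10 (H(u) = -8 - 2 = -10)
f(W, g) = 2*W
L(A) = -3*A
X = 4/25 ≈ 0.16000
(X/L(f(c(6, -2), 3)))/H(1) = (4/(25*((-6*(6 + 6*(-2)**2)))))/(-10) = (4/(25*((-6*(6 + 6*4)))))*(-1/10) = (4/(25*((-6*(6 + 24)))))*(-1/10) = (4/(25*((-6*30))))*(-1/10) = (4/(25*((-3*60))))*(-1/10) = ((4/25)/(-180))*(-1/10) = ((4/25)*(-1/180))*(-1/10) = -1/1125*(-1/10) = 1/11250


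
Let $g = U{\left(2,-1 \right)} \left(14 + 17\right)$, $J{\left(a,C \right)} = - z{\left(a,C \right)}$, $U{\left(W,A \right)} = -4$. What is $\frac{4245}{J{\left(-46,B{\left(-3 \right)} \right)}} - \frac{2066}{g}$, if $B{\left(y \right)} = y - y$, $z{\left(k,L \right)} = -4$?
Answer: $\frac{133661}{124} \approx 1077.9$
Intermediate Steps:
$B{\left(y \right)} = 0$
$J{\left(a,C \right)} = 4$ ($J{\left(a,C \right)} = \left(-1\right) \left(-4\right) = 4$)
$g = -124$ ($g = - 4 \left(14 + 17\right) = \left(-4\right) 31 = -124$)
$\frac{4245}{J{\left(-46,B{\left(-3 \right)} \right)}} - \frac{2066}{g} = \frac{4245}{4} - \frac{2066}{-124} = 4245 \cdot \frac{1}{4} - - \frac{1033}{62} = \frac{4245}{4} + \frac{1033}{62} = \frac{133661}{124}$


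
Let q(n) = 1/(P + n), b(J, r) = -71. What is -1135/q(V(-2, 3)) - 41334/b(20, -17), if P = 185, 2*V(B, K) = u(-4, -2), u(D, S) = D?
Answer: -14705721/71 ≈ -2.0712e+5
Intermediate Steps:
V(B, K) = -2 (V(B, K) = (1/2)*(-4) = -2)
q(n) = 1/(185 + n)
-1135/q(V(-2, 3)) - 41334/b(20, -17) = -1135/(1/(185 - 2)) - 41334/(-71) = -1135/(1/183) - 41334*(-1/71) = -1135/1/183 + 41334/71 = -1135*183 + 41334/71 = -207705 + 41334/71 = -14705721/71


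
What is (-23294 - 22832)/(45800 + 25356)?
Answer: -23063/35578 ≈ -0.64824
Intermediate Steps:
(-23294 - 22832)/(45800 + 25356) = -46126/71156 = -46126*1/71156 = -23063/35578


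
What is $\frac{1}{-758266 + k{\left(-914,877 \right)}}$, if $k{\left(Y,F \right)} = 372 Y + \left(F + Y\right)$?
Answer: $- \frac{1}{1098311} \approx -9.1049 \cdot 10^{-7}$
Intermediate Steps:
$k{\left(Y,F \right)} = F + 373 Y$
$\frac{1}{-758266 + k{\left(-914,877 \right)}} = \frac{1}{-758266 + \left(877 + 373 \left(-914\right)\right)} = \frac{1}{-758266 + \left(877 - 340922\right)} = \frac{1}{-758266 - 340045} = \frac{1}{-1098311} = - \frac{1}{1098311}$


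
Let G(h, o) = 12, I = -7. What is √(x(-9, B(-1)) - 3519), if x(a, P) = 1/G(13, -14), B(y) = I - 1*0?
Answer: I*√126681/6 ≈ 59.32*I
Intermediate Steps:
B(y) = -7 (B(y) = -7 - 1*0 = -7 + 0 = -7)
x(a, P) = 1/12
√(x(-9, B(-1)) - 3519) = √(1/12 - 3519) = √(-42227/12) = I*√126681/6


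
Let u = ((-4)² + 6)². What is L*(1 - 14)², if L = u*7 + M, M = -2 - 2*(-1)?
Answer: 572572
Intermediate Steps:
M = 0 (M = -2 + 2 = 0)
u = 484 (u = (16 + 6)² = 22² = 484)
L = 3388 (L = 484*7 + 0 = 3388 + 0 = 3388)
L*(1 - 14)² = 3388*(1 - 14)² = 3388*(-13)² = 3388*169 = 572572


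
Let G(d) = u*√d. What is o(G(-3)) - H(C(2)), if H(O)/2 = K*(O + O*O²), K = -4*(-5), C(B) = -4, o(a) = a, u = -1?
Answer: 2720 - I*√3 ≈ 2720.0 - 1.732*I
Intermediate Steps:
G(d) = -√d
K = 20
H(O) = 40*O + 40*O³ (H(O) = 2*(20*(O + O*O²)) = 2*(20*(O + O³)) = 2*(20*O + 20*O³) = 40*O + 40*O³)
o(G(-3)) - H(C(2)) = -√(-3) - 40*(-4)*(1 + (-4)²) = -I*√3 - 40*(-4)*(1 + 16) = -I*√3 - 40*(-4)*17 = -I*√3 - 1*(-2720) = -I*√3 + 2720 = 2720 - I*√3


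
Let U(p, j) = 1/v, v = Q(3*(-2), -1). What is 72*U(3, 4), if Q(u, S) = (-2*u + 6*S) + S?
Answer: 72/5 ≈ 14.400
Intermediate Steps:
Q(u, S) = -2*u + 7*S
v = 5 (v = -6*(-2) + 7*(-1) = -2*(-6) - 7 = 12 - 7 = 5)
U(p, j) = ⅕ (U(p, j) = 1/5 = ⅕)
72*U(3, 4) = 72*(⅕) = 72/5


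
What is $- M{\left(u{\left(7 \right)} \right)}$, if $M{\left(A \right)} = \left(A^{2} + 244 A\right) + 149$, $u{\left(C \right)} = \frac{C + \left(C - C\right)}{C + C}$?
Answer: $- \frac{1085}{4} \approx -271.25$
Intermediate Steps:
$u{\left(C \right)} = \frac{1}{2}$ ($u{\left(C \right)} = \frac{C + 0}{2 C} = C \frac{1}{2 C} = \frac{1}{2}$)
$M{\left(A \right)} = 149 + A^{2} + 244 A$
$- M{\left(u{\left(7 \right)} \right)} = - (149 + \left(\frac{1}{2}\right)^{2} + 244 \cdot \frac{1}{2}) = - (149 + \frac{1}{4} + 122) = \left(-1\right) \frac{1085}{4} = - \frac{1085}{4}$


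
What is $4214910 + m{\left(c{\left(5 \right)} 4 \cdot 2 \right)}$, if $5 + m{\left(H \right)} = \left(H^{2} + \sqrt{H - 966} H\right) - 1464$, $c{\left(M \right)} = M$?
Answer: $4215041 + 40 i \sqrt{926} \approx 4.215 \cdot 10^{6} + 1217.2 i$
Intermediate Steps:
$m{\left(H \right)} = -1469 + H^{2} + H \sqrt{-966 + H}$ ($m{\left(H \right)} = -5 - \left(1464 - H^{2} - \sqrt{H - 966} H\right) = -5 - \left(1464 - H^{2} - \sqrt{-966 + H} H\right) = -5 - \left(1464 - H^{2} - H \sqrt{-966 + H}\right) = -5 + \left(-1464 + H^{2} + H \sqrt{-966 + H}\right) = -1469 + H^{2} + H \sqrt{-966 + H}$)
$4214910 + m{\left(c{\left(5 \right)} 4 \cdot 2 \right)} = 4214910 + \left(-1469 + \left(5 \cdot 4 \cdot 2\right)^{2} + 5 \cdot 4 \cdot 2 \sqrt{-966 + 5 \cdot 4 \cdot 2}\right) = 4214910 + \left(-1469 + \left(20 \cdot 2\right)^{2} + 20 \cdot 2 \sqrt{-966 + 20 \cdot 2}\right) = 4214910 + \left(-1469 + 40^{2} + 40 \sqrt{-966 + 40}\right) = 4214910 + \left(-1469 + 1600 + 40 \sqrt{-926}\right) = 4214910 + \left(-1469 + 1600 + 40 i \sqrt{926}\right) = 4214910 + \left(131 + 40 i \sqrt{926}\right) = 4215041 + 40 i \sqrt{926}$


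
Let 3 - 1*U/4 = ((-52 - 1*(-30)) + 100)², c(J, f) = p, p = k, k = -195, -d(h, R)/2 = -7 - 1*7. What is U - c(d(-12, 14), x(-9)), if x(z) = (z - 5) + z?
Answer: -24129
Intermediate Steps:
d(h, R) = 28 (d(h, R) = -2*(-7 - 1*7) = -2*(-7 - 7) = -2*(-14) = 28)
x(z) = -5 + 2*z (x(z) = (-5 + z) + z = -5 + 2*z)
p = -195
c(J, f) = -195
U = -24324 (U = 12 - 4*((-52 - 1*(-30)) + 100)² = 12 - 4*((-52 + 30) + 100)² = 12 - 4*(-22 + 100)² = 12 - 4*78² = 12 - 4*6084 = 12 - 24336 = -24324)
U - c(d(-12, 14), x(-9)) = -24324 - 1*(-195) = -24324 + 195 = -24129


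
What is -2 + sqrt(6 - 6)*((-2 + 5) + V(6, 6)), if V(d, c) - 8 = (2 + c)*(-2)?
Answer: -2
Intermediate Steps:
V(d, c) = 4 - 2*c (V(d, c) = 8 + (2 + c)*(-2) = 8 + (-4 - 2*c) = 4 - 2*c)
-2 + sqrt(6 - 6)*((-2 + 5) + V(6, 6)) = -2 + sqrt(6 - 6)*((-2 + 5) + (4 - 2*6)) = -2 + sqrt(0)*(3 + (4 - 12)) = -2 + 0*(3 - 8) = -2 + 0*(-5) = -2 + 0 = -2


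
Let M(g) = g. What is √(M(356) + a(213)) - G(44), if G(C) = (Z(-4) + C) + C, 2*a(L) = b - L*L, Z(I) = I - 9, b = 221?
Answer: -75 + 23*I*√42 ≈ -75.0 + 149.06*I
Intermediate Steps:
Z(I) = -9 + I
a(L) = 221/2 - L²/2 (a(L) = (221 - L*L)/2 = (221 - L²)/2 = 221/2 - L²/2)
G(C) = -13 + 2*C (G(C) = ((-9 - 4) + C) + C = (-13 + C) + C = -13 + 2*C)
√(M(356) + a(213)) - G(44) = √(356 + (221/2 - ½*213²)) - (-13 + 2*44) = √(356 + (221/2 - ½*45369)) - (-13 + 88) = √(356 + (221/2 - 45369/2)) - 1*75 = √(356 - 22574) - 75 = √(-22218) - 75 = 23*I*√42 - 75 = -75 + 23*I*√42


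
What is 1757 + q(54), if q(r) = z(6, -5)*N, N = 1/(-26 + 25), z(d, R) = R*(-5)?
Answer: 1732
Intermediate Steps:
z(d, R) = -5*R
N = -1 (N = 1/(-1) = -1)
q(r) = -25 (q(r) = -5*(-5)*(-1) = 25*(-1) = -25)
1757 + q(54) = 1757 - 25 = 1732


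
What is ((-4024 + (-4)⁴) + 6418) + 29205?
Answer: 31855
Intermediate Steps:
((-4024 + (-4)⁴) + 6418) + 29205 = ((-4024 + 256) + 6418) + 29205 = (-3768 + 6418) + 29205 = 2650 + 29205 = 31855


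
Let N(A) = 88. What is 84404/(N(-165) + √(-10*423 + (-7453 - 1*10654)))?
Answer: 7427552/30081 - 84404*I*√22337/30081 ≈ 246.92 - 419.36*I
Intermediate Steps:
84404/(N(-165) + √(-10*423 + (-7453 - 1*10654))) = 84404/(88 + √(-10*423 + (-7453 - 1*10654))) = 84404/(88 + √(-4230 + (-7453 - 10654))) = 84404/(88 + √(-4230 - 18107)) = 84404/(88 + √(-22337)) = 84404/(88 + I*√22337)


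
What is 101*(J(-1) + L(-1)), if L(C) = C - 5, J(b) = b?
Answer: -707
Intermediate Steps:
L(C) = -5 + C
101*(J(-1) + L(-1)) = 101*(-1 + (-5 - 1)) = 101*(-1 - 6) = 101*(-7) = -707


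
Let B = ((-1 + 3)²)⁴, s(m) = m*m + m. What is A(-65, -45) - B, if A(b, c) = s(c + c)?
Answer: 7754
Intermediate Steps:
s(m) = m + m² (s(m) = m² + m = m + m²)
A(b, c) = 2*c*(1 + 2*c) (A(b, c) = (c + c)*(1 + (c + c)) = (2*c)*(1 + 2*c) = 2*c*(1 + 2*c))
B = 256 (B = (2²)⁴ = 4⁴ = 256)
A(-65, -45) - B = 2*(-45)*(1 + 2*(-45)) - 1*256 = 2*(-45)*(1 - 90) - 256 = 2*(-45)*(-89) - 256 = 8010 - 256 = 7754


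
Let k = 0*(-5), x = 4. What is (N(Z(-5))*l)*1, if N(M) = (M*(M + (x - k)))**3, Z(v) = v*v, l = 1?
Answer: 381078125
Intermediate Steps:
Z(v) = v**2
k = 0
N(M) = M**3*(4 + M)**3 (N(M) = (M*(M + (4 - 1*0)))**3 = (M*(M + (4 + 0)))**3 = (M*(M + 4))**3 = (M*(4 + M))**3 = M**3*(4 + M)**3)
(N(Z(-5))*l)*1 = ((((-5)**2)**3*(4 + (-5)**2)**3)*1)*1 = ((25**3*(4 + 25)**3)*1)*1 = ((15625*29**3)*1)*1 = ((15625*24389)*1)*1 = (381078125*1)*1 = 381078125*1 = 381078125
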